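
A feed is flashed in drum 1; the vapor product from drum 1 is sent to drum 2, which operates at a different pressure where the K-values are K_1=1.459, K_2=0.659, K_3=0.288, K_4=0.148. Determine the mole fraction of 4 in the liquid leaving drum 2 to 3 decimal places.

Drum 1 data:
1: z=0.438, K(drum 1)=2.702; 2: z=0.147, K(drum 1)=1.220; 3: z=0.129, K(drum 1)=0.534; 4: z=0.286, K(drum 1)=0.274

x_4 (drum 2) = 0.152

Drum 1:
Iterate (Newton) starting at ψ₁ = 0.54:
  ψ₁ = 0.540: g = -0.0045, g' = -0.808 → ψ₁ = 0.534
Converged at ψ₁ = 0.534.
Drum-1 compositions:
  1: x = 0.229, y = 0.620
  2: x = 0.132, y = 0.160
  3: x = 0.172, y = 0.092
  4: x = 0.467, y = 0.128
Drum-2 feed = drum-1 vapor: z₂ = (0.6198, 0.1605, 0.0917, 0.1280).
Drum 2:
Iterate (Newton) starting at ψ₂ = 0.41:
  ψ₂ = 0.410: g = -0.0841, g' = -0.430 → ψ₂ = 0.214
  ψ₂ = 0.214: g = -0.0106, g' = -0.334 → ψ₂ = 0.183
  ψ₂ = 0.183: g = -0.0002, g' = -0.324 → ψ₂ = 0.182
Converged at ψ₂ = 0.182.
  1: x = 0.572, y = 0.834
  2: x = 0.171, y = 0.113
  3: x = 0.105, y = 0.030
  4: x = 0.152, y = 0.022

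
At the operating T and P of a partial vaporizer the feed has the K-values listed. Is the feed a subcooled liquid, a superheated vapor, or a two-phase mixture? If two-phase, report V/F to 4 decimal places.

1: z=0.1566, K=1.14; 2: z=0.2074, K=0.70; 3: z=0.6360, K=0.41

subcooled liquid

ΣzᵢKᵢ = 0.5845; Σzᵢ/Kᵢ = 1.9849.
Since ΣzᵢKᵢ < 1 the mixture is below its bubble point — single liquid phase.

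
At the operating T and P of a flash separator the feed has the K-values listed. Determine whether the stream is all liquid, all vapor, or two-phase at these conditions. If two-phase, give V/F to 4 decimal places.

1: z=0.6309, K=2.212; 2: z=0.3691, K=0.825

all vapor

ΣzᵢKᵢ = 1.7001; Σzᵢ/Kᵢ = 0.7326.
Since Σzᵢ/Kᵢ < 1 the mixture is above its dew point — single vapor phase.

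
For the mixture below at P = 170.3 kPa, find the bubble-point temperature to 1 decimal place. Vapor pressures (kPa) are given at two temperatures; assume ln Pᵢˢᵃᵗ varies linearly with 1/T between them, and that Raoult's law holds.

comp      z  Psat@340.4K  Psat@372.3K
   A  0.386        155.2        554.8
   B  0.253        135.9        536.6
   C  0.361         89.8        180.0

Bubble-point temperature: ΣzᵢPᵢˢᵃᵗ(T) = P. Interpolate ln Pᵢˢᵃᵗ = aᵢ + bᵢ/T.
  T = 340.4 K: ΣzᵢPᵢˢᵃᵗ = 126.71 kPa
  T = 372.3 K: ΣzᵢPᵢˢᵃᵗ = 414.89 kPa
  T = 356.4 K: ΣzᵢPᵢˢᵃᵗ = 234.05 kPa
  T = 348.4 K: ΣzᵢPᵢˢᵃᵗ = 173.02 kPa
  T = 344.4 K: ΣzᵢPᵢˢᵃᵗ = 148.24 kPa
  T = 346.4 K: ΣzᵢPᵢˢᵃᵗ = 160.20 kPa
Interpolating between 346.4 K and 348.4 K gives T ≈ 348.0 K.

T = 348.0 K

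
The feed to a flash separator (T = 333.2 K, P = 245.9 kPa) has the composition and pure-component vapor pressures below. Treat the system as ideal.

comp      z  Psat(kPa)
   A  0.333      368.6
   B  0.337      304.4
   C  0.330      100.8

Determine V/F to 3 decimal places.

Raoult's law: Kᵢ = Pᵢˢᵃᵗ/P = Pᵢˢᵃᵗ/245.9.
  K_A = 368.6/245.9 = 1.49898, K_B = 304.4/245.9 = 1.23790, K_C = 100.8/245.9 = 0.40992
Newton iteration, V/F⁰ = 0.5:
  V/F = 0.500: g = -0.0716, g' = -0.300 → V/F = 0.261
  V/F = 0.261: g = -0.0077, g' = -0.242 → V/F = 0.229
Converged at V/F = 0.229.

V/F = 0.229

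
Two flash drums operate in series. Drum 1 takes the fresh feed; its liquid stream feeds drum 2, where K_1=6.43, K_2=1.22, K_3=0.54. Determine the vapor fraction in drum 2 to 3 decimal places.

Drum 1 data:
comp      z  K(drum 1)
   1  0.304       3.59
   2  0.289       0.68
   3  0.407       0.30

V/F (drum 2) = 0.532

Drum 1:
Newton iteration, ψ₁⁰ = 0.41:
  ψ₁ = 0.410: g = -0.1242, g' = -0.911 → ψ₁ = 0.274
  ψ₁ = 0.274: g = 0.0069, g' = -1.039 → ψ₁ = 0.280
Converged at ψ₁ = 0.280.
Drum-1 compositions:
  1: x = 0.176, y = 0.632
  2: x = 0.317, y = 0.216
  3: x = 0.506, y = 0.152
Drum-2 feed = drum-1 liquid: z₂ = (0.1761, 0.3175, 0.5064).
Drum 2:
Newton iteration, ψ₂⁰ = 0.5:
  ψ₂ = 0.500: g = 0.0178, g' = -0.569 → ψ₂ = 0.531
  ψ₂ = 0.531: g = 0.0004, g' = -0.544 → ψ₂ = 0.532
Converged at ψ₂ = 0.532.
  1: x = 0.045, y = 0.291
  2: x = 0.284, y = 0.347
  3: x = 0.670, y = 0.362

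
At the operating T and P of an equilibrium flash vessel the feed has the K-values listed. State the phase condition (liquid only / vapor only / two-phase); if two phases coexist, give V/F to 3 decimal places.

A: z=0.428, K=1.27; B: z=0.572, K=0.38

liquid only

ΣzᵢKᵢ = 0.761; Σzᵢ/Kᵢ = 1.842.
Since ΣzᵢKᵢ < 1 the mixture is below its bubble point — single liquid phase.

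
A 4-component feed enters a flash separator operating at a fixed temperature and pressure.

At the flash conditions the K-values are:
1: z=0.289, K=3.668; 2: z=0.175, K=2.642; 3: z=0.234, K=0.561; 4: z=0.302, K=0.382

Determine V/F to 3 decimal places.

V/F = 0.606

Rachford–Rice: g(V/F) = Σ zᵢ(Kᵢ−1)/(1+V/F(Kᵢ−1)) = 0.
Check two-phase: ΣzᵢKᵢ = 1.769 > 1 and Σzᵢ/Kᵢ = 1.353 > 1, so g(0) = 0.769 > 0 and g(1) = -0.353 < 0.
Iterate (Newton) starting at V/F = 0.5:
  V/F = 0.500: g = 0.0864, g' = -0.836 → V/F = 0.603
  V/F = 0.603: g = 0.0024, g' = -0.798 → V/F = 0.606
Converged at V/F = 0.606.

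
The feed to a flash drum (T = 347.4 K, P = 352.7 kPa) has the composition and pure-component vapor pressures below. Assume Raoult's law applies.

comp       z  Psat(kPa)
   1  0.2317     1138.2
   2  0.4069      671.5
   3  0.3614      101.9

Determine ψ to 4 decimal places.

ψ = 0.6122

Raoult's law: Kᵢ = Pᵢˢᵃᵗ/P = Pᵢˢᵃᵗ/352.7.
  K_1 = 1138.2/352.7 = 3.227105, K_2 = 671.5/352.7 = 1.903884, K_3 = 101.9/352.7 = 0.288914
Material balance + equilibrium reduce to Σ zᵢ(Kᵢ−1)/(1+ψ(Kᵢ−1)) = 0.
Check two-phase: ΣzᵢKᵢ = 1.6268 > 1 and Σzᵢ/Kᵢ = 1.5364 > 1, so g(0) = 0.6268 > 0 and g(1) = -0.5364 < 0.
Newton iteration, ψ⁰ = 0.5:
  ψ = 0.5000: g = 0.09869, g' = -0.8550 → ψ = 0.6154
  ψ = 0.6154: g = -0.00297, g' = -0.9196 → ψ = 0.6122
Converged at ψ = 0.6122.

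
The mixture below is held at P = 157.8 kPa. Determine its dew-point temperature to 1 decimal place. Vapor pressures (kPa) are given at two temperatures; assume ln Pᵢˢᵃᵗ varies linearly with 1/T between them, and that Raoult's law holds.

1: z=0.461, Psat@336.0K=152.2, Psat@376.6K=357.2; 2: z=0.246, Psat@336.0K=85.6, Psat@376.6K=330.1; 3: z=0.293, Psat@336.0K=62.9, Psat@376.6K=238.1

Dew-point temperature: Σzᵢ·P/Pᵢˢᵃᵗ(T) = 1. Interpolate ln Pᵢˢᵃᵗ = aᵢ + bᵢ/T.
  T = 336.0 K: ΣzᵢP/Pᵢˢᵃᵗ = 1.6665
  T = 376.6 K: ΣzᵢP/Pᵢˢᵃᵗ = 0.5154
  T = 356.3 K: ΣzᵢP/Pᵢˢᵃᵗ = 0.8905
  T = 346.1 K: ΣzᵢP/Pᵢˢᵃᵗ = 1.2068
  T = 351.2 K: ΣzᵢP/Pᵢˢᵃᵗ = 1.0339
  T = 353.8 K: ΣzᵢP/Pᵢˢᵃᵗ = 0.9575
  T = 352.5 K: ΣzᵢP/Pᵢˢᵃᵗ = 0.9948
Interpolating between 351.2 K and 352.5 K gives T ≈ 352.3 K.

T = 352.3 K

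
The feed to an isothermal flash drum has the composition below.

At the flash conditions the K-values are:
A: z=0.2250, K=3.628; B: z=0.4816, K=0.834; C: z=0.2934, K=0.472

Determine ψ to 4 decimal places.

Newton–Raphson from ψ = 0.61:
  ψ = 0.6100: g = -0.09031, g' = -0.4237 → ψ = 0.3969
  ψ = 0.3969: g = 0.00787, g' = -0.5184 → ψ = 0.4120
  ψ = 0.4120: g = 0.00009, g' = -0.5071 → ψ = 0.4122
Converged at ψ = 0.4122.

ψ = 0.4122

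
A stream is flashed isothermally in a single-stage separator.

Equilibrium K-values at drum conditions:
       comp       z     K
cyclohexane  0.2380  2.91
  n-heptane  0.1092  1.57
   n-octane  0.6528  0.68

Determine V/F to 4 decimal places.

Material balance + equilibrium reduce to Σ zᵢ(Kᵢ−1)/(1+V/F(Kᵢ−1)) = 0.
g(0) = ΣzᵢKᵢ − 1 = 0.3079 and g(1) = 1 − Σzᵢ/Kᵢ = -0.1113, so a root lies in (0, 1).
Iterate (Newton) starting at V/F = 0.7:
  V/F = 0.7000: g = -0.03019, g' = -0.2881 → V/F = 0.5952
  V/F = 0.5952: g = 0.00116, g' = -0.3119 → V/F = 0.5989
Converged at V/F = 0.5989.

V/F = 0.5989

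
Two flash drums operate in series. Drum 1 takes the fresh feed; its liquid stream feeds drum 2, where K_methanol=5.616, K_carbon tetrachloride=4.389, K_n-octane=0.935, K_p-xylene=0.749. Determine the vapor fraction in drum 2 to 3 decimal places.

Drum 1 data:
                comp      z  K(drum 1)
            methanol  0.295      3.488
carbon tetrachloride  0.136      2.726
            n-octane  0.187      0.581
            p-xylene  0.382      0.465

V/F (drum 2) = 0.723

Drum 1:
Rachford–Rice: g(ψ₁) = Σ zᵢ(Kᵢ−1)/(1+ψ₁(Kᵢ−1)) = 0.
Feasibility: ΣzᵢKᵢ = 1.686, Σzᵢ/Kᵢ = 1.278 — both > 1, two phases present.
Newton iteration, ψ₁⁰ = 0.59:
  ψ₁ = 0.590: g = 0.0110, g' = -0.691 → ψ₁ = 0.606
Converged at ψ₁ = 0.606.
Drum-1 compositions:
  methanol: x = 0.118, y = 0.410
  carbon tetrachloride: x = 0.066, y = 0.181
  n-octane: x = 0.251, y = 0.146
  p-xylene: x = 0.565, y = 0.263
Drum-2 feed = drum-1 liquid: z₂ = (0.1176, 0.0665, 0.2506, 0.5652).
Drum 2:
Material balance + equilibrium reduce to Σ zᵢ(Kᵢ−1)/(1+ψ₂(Kᵢ−1)) = 0.
g(0) = ΣzᵢKᵢ − 1 = 0.610 and g(1) = 1 − Σzᵢ/Kᵢ = -0.059, so a root lies in (0, 1).
Newton iteration, ψ₂⁰ = 0.5:
  ψ₂ = 0.500: g = 0.0687, g' = -0.382 → ψ₂ = 0.680
  ψ₂ = 0.680: g = 0.0113, g' = -0.269 → ψ₂ = 0.722
  ψ₂ = 0.722: g = 0.0004, g' = -0.252 → ψ₂ = 0.723
Converged at ψ₂ = 0.723.
  methanol: x = 0.027, y = 0.152
  carbon tetrachloride: x = 0.019, y = 0.085
  n-octane: x = 0.263, y = 0.246
  p-xylene: x = 0.691, y = 0.517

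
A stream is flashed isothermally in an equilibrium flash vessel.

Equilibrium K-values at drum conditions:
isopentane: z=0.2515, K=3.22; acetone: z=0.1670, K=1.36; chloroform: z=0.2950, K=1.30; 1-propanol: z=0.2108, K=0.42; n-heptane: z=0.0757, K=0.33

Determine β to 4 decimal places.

β = 0.7688

Material balance + equilibrium reduce to Σ zᵢ(Kᵢ−1)/(1+β(Kᵢ−1)) = 0.
Check two-phase: ΣzᵢKᵢ = 1.5340 > 1 and Σzᵢ/Kᵢ = 1.1591 > 1, so g(0) = 0.5340 > 0 and g(1) = -0.1591 < 0.
Newton–Raphson from β = 0.5:
  β = 0.5000: g = 0.14405, g' = -0.5315 → β = 0.7710
  β = 0.7710: g = -0.00124, g' = -0.5768 → β = 0.7688
Converged at β = 0.7688.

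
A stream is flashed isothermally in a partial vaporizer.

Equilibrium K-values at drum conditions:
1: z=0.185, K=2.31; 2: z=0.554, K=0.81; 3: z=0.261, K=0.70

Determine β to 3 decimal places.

Material balance + equilibrium reduce to Σ zᵢ(Kᵢ−1)/(1+β(Kᵢ−1)) = 0.
g(0) = ΣzᵢKᵢ − 1 = 0.059 and g(1) = 1 − Σzᵢ/Kᵢ = -0.137, so a root lies in (0, 1).
Iterate (Newton) starting at β = 0.55:
  β = 0.550: g = -0.0705, g' = -0.166 → β = 0.125
  β = 0.125: g = 0.0190, g' = -0.281 → β = 0.193
  β = 0.193: g = 0.0011, g' = -0.250 → β = 0.197
Converged at β = 0.197.

β = 0.197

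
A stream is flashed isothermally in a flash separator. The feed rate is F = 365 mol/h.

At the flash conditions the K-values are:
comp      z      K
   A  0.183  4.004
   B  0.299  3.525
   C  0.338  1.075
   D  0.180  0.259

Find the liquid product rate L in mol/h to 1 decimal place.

L = 35.7 mol/h

Let ψ = V/F and solve Σ zᵢ(Kᵢ−1)/(1+ψ(Kᵢ−1)) = 0.
Check two-phase: ΣzᵢKᵢ = 2.197 > 1 and Σzᵢ/Kᵢ = 1.140 > 1, so g(0) = 1.197 > 0 and g(1) = -0.140 < 0.
Iterate (Newton) starting at ψ = 0.46:
  ψ = 0.460: g = 0.4022, g' = -0.928 → ψ = 0.893
  ψ = 0.893: g = 0.0104, g' = -1.168 → ψ = 0.902
Converged at ψ = 0.902.
Then V = ψ·F = 0.9021·365 = 329.3 mol/h and L = F − V = 35.7 mol/h.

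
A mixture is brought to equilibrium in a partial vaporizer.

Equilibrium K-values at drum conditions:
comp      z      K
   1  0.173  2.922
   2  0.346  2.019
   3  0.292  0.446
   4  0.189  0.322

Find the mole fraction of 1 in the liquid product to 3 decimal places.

x_1 = 0.090

Rachford–Rice: g(β) = Σ zᵢ(Kᵢ−1)/(1+β(Kᵢ−1)) = 0.
g(0) = ΣzᵢKᵢ − 1 = 0.395 and g(1) = 1 − Σzᵢ/Kᵢ = -0.472, so a root lies in (0, 1).
Iterate (Newton) starting at β = 0.5:
  β = 0.500: g = -0.0145, g' = -0.694 → β = 0.479
Converged at β = 0.479.
Compositions from xᵢ = zᵢ/(1+β(Kᵢ−1)), yᵢ = Kᵢxᵢ:
  1: x = 0.090, y = 0.263
  2: x = 0.232, y = 0.469
  3: x = 0.398, y = 0.177
  4: x = 0.280, y = 0.090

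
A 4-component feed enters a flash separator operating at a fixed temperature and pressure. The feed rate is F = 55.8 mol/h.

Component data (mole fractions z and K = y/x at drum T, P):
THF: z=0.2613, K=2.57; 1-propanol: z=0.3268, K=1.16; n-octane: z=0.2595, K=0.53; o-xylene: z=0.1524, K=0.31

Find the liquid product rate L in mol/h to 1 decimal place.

Rachford–Rice: g(ψ) = Σ zᵢ(Kᵢ−1)/(1+ψ(Kᵢ−1)) = 0.
g(0) = ΣzᵢKᵢ − 1 = 0.2354 and g(1) = 1 − Σzᵢ/Kᵢ = -0.3646, so a root lies in (0, 1).
Newton–Raphson from ψ = 0.5:
  ψ = 0.5000: g = -0.04173, g' = -0.4764 → ψ = 0.4124
  ψ = 0.4124: g = -0.00020, g' = -0.4746 → ψ = 0.4120
Converged at ψ = 0.4120.
Then V = ψ·F = 0.4120·55.8 = 23.0 mol/h and L = F − V = 32.8 mol/h.

L = 32.8 mol/h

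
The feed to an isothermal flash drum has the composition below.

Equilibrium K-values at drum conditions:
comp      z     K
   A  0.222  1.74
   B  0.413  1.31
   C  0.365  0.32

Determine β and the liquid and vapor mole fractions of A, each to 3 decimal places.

Material balance + equilibrium reduce to Σ zᵢ(Kᵢ−1)/(1+β(Kᵢ−1)) = 0.
Check two-phase: ΣzᵢKᵢ = 1.044 > 1 and Σzᵢ/Kᵢ = 1.583 > 1, so g(0) = 0.044 > 0 and g(1) = -0.583 < 0.
Newton iteration, β⁰ = 0.53:
  β = 0.530: g = -0.1601, g' = -0.505 → β = 0.213
  β = 0.213: g = -0.0281, g' = -0.356 → β = 0.134
  β = 0.134: g = -0.0006, g' = -0.341 → β = 0.132
Converged at β = 0.132.
Compositions from xᵢ = zᵢ/(1+β(Kᵢ−1)), yᵢ = Kᵢxᵢ:
  A: x = 0.202, y = 0.352
  B: x = 0.397, y = 0.520
  C: x = 0.401, y = 0.128

β = 0.132, x_A = 0.202, y_A = 0.352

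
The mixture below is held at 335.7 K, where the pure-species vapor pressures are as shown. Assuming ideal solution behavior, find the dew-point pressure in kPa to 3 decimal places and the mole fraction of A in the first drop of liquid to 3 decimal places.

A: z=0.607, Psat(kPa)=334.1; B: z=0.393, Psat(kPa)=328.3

Pdew = 331.796 kPa, x_A = 0.603

At the dew point ψ → 1, so Σzᵢ/Kᵢ = 1 with Kᵢ = Pᵢˢᵃᵗ/P ⇒ 1/P = Σzᵢ/Pᵢˢᵃᵗ.
1/P = 0.607/334.1 + 0.393/328.3 = 0.003014 ⇒ P = 331.796 kPa
xᵢ = zᵢP/Pᵢˢᵃᵗ ⇒ x_A = 0.607·331.796/334.1 = 0.603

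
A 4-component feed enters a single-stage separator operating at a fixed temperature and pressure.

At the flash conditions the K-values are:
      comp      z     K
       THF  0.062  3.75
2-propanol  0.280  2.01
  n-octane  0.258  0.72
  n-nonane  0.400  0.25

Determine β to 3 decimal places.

Let β = V/F and solve Σ zᵢ(Kᵢ−1)/(1+β(Kᵢ−1)) = 0.
Feasibility: ΣzᵢKᵢ = 1.081, Σzᵢ/Kᵢ = 2.114 — both > 1, two phases present.
Newton–Raphson from β = 0.64:
  β = 0.640: g = -0.4314, g' = -1.029 → β = 0.221
  β = 0.221: g = -0.0992, g' = -0.719 → β = 0.083
  β = 0.083: g = 0.0061, g' = -0.831 → β = 0.090
Converged at β = 0.090.

β = 0.090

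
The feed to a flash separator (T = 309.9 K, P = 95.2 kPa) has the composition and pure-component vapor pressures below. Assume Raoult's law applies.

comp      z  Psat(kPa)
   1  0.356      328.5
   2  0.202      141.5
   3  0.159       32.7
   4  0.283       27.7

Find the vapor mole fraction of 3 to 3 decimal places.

y_3 = 0.082

Raoult's law: Kᵢ = Pᵢˢᵃᵗ/P = Pᵢˢᵃᵗ/95.2.
  K_1 = 328.5/95.2 = 3.45063, K_2 = 141.5/95.2 = 1.48634, K_3 = 32.7/95.2 = 0.34349, K_4 = 27.7/95.2 = 0.29097
Iterate (Newton) starting at ψ = 0.5:
  ψ = 0.500: g = 0.0048, g' = -0.956 → ψ = 0.505
Converged at ψ = 0.505.
Compositions from xᵢ = zᵢ/(1+ψ(Kᵢ−1)), yᵢ = Kᵢxᵢ:
  1: x = 0.159, y = 0.549
  2: x = 0.162, y = 0.241
  3: x = 0.238, y = 0.082
  4: x = 0.441, y = 0.128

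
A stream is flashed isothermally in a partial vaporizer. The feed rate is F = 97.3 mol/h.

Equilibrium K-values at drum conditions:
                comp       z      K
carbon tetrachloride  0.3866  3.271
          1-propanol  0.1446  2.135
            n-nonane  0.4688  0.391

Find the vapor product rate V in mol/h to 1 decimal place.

V = 60.6 mol/h

Let β = V/F and solve Σ zᵢ(Kᵢ−1)/(1+β(Kᵢ−1)) = 0.
Check two-phase: ΣzᵢKᵢ = 1.7566 > 1 and Σzᵢ/Kᵢ = 1.3849 > 1, so g(0) = 0.7566 > 0 and g(1) = -0.3849 < 0.
Newton–Raphson from β = 0.5:
  β = 0.5000: g = 0.10534, g' = -0.8725 → β = 0.6207
  β = 0.6207: g = 0.00161, g' = -0.8569 → β = 0.6226
Converged at β = 0.6226.
Then V = β·F = 0.6226·97.3 = 60.6 mol/h and L = F − V = 36.7 mol/h.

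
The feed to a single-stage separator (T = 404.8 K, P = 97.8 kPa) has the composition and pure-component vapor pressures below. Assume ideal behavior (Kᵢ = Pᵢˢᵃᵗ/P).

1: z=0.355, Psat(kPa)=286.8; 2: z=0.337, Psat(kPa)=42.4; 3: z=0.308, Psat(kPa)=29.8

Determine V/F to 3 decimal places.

Raoult's law: Kᵢ = Pᵢˢᵃᵗ/P = Pᵢˢᵃᵗ/97.8.
  K_1 = 286.8/97.8 = 2.93252, K_2 = 42.4/97.8 = 0.43354, K_3 = 29.8/97.8 = 0.30470
Material balance + equilibrium reduce to Σ zᵢ(Kᵢ−1)/(1+V/F(Kᵢ−1)) = 0.
Check two-phase: ΣzᵢKᵢ = 1.281 > 1 and Σzᵢ/Kᵢ = 1.909 > 1, so g(0) = 0.281 > 0 and g(1) = -0.909 < 0.
Newton–Raphson from V/F = 0.5:
  V/F = 0.500: g = -0.2457, g' = -0.903 → V/F = 0.228
  V/F = 0.228: g = 0.0025, g' = -0.992 → V/F = 0.231
Converged at V/F = 0.231.

V/F = 0.231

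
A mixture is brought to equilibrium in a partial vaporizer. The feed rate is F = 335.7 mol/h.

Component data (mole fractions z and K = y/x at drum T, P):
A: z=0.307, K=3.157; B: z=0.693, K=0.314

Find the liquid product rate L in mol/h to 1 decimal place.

L = 293.3 mol/h

Binary case is linear: z₁(K₁−1)(1+β(K₂−1)) + z₂(K₂−1)(1+β(K₁−1)) = 0
⇒ β = [z₁(K₁−1)+z₂(K₂−1)] / [−(K₁−1)(K₂−1)] = 0.1868/1.4797 = 0.126
Then V = β·F = 0.1262·335.7 = 42.4 mol/h and L = F − V = 293.3 mol/h.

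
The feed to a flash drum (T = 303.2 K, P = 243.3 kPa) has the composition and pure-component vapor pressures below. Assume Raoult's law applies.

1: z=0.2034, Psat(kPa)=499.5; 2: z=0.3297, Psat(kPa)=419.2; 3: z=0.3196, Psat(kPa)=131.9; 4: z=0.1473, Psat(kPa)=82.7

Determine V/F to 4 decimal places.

Raoult's law: Kᵢ = Pᵢˢᵃᵗ/P = Pᵢˢᵃᵗ/243.3.
  K_1 = 499.5/243.3 = 2.053021, K_2 = 419.2/243.3 = 1.722976, K_3 = 131.9/243.3 = 0.542129, K_4 = 82.7/243.3 = 0.339910
Rachford–Rice: g(V/F) = Σ zᵢ(Kᵢ−1)/(1+V/F(Kᵢ−1)) = 0.
g(0) = ΣzᵢKᵢ − 1 = 0.2090 and g(1) = 1 − Σzᵢ/Kᵢ = -0.3133, so a root lies in (0, 1).
Newton iteration, V/F⁰ = 0.5:
  V/F = 0.5000: g = -0.01953, g' = -0.4454 → V/F = 0.4562
  V/F = 0.4562: g = -0.00016, g' = -0.4388 → V/F = 0.4558
Converged at V/F = 0.4558.

V/F = 0.4558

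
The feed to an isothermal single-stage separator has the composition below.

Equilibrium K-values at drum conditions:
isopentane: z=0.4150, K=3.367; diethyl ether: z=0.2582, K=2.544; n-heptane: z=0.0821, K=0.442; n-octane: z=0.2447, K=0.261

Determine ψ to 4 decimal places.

Material balance + equilibrium reduce to Σ zᵢ(Kᵢ−1)/(1+ψ(Kᵢ−1)) = 0.
Check two-phase: ΣzᵢKᵢ = 2.1543 > 1 and Σzᵢ/Kᵢ = 1.3480 > 1, so g(0) = 1.1543 > 0 and g(1) = -0.3480 < 0.
Newton–Raphson from ψ = 0.41:
  ψ = 0.4100: g = 0.42379, g' = -1.1477 → ψ = 0.7793
  ψ = 0.7793: g = 0.01886, g' = -1.2371 → ψ = 0.7945
  ψ = 0.7945: g = -0.00025, g' = -1.2708 → ψ = 0.7943
Converged at ψ = 0.7943.

ψ = 0.7943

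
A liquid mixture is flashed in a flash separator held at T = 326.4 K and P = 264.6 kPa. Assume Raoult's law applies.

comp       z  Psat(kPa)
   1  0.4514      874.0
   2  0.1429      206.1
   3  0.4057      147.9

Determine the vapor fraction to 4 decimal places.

Raoult's law: Kᵢ = Pᵢˢᵃᵗ/P = Pᵢˢᵃᵗ/264.6.
  K_1 = 874.0/264.6 = 3.303099, K_2 = 206.1/264.6 = 0.778912, K_3 = 147.9/264.6 = 0.558957
Newton iteration, ψ⁰ = 0.5:
  ψ = 0.5000: g = 0.21812, g' = -0.6559 → ψ = 0.8325
  ψ = 0.8325: g = 0.03488, g' = -0.4889 → ψ = 0.9039
  ψ = 0.9039: g = 0.00032, g' = -0.4813 → ψ = 0.9045
Converged at ψ = 0.9045.

ψ = 0.9045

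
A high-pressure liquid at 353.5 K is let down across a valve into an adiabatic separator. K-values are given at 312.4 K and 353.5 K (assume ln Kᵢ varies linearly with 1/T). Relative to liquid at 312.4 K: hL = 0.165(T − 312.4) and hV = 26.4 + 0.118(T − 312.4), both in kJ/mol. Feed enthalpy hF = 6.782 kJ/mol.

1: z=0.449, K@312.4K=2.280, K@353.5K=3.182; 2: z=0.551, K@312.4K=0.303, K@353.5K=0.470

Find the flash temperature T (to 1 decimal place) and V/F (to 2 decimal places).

T = 315.1 K, V/F = 0.24

Adiabatic flash: solve Rachford–Rice at each trial T, then check hF = ψ·hV(T) + (1−ψ)·hL(T).
  T = 312.4 K: K = (2.280, 0.303), RR gives ψ = 0.214, H_out = 5.642 kJ/mol
  T = 353.5 K: K = (3.182, 0.470), RR gives ψ = 0.595, H_out = 21.332 kJ/mol
  T = 332.9 K: K = (2.720, 0.382), RR gives ψ = 0.407, H_out = 13.725 kJ/mol
  T = 322.6 K: K = (2.496, 0.341), RR gives ψ = 0.314, H_out = 9.810 kJ/mol
  T = 317.5 K: K = (2.387, 0.322), RR gives ψ = 0.265, H_out = 7.776 kJ/mol
  T = 314.9 K: K = (2.332, 0.312), RR gives ψ = 0.239, H_out = 6.702 kJ/mol
  T = 316.2 K: K = (2.360, 0.317), RR gives ψ = 0.252, H_out = 7.242 kJ/mol
Linear interpolation between T = 314.9 (H_out = 6.702) and T = 316.2 (H_out = 7.242) on hF = 6.782 gives T ≈ 315.1 K, at which ψ = 0.24.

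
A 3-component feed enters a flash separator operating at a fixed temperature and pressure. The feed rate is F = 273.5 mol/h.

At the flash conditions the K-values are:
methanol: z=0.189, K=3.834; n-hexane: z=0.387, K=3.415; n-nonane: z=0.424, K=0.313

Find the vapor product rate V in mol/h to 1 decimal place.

Iterate (Newton) starting at V/F = 0.5:
  V/F = 0.500: g = 0.2013, g' = -1.187 → V/F = 0.670
  V/F = 0.670: g = 0.0026, g' = -1.197 → V/F = 0.672
Converged at V/F = 0.672.
Then V = V/F·F = 0.6717·273.5 = 183.7 mol/h and L = F − V = 89.8 mol/h.

V = 183.7 mol/h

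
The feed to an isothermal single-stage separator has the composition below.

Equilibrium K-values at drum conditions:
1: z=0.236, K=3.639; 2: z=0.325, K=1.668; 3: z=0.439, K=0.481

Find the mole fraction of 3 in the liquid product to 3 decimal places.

x_3 = 0.698

Rachford–Rice: g(ψ) = Σ zᵢ(Kᵢ−1)/(1+ψ(Kᵢ−1)) = 0.
Check two-phase: ΣzᵢKᵢ = 1.612 > 1 and Σzᵢ/Kᵢ = 1.172 > 1, so g(0) = 0.612 > 0 and g(1) = -0.172 < 0.
Newton iteration, ψ⁰ = 0.35:
  ψ = 0.350: g = 0.2213, g' = -0.716 → ψ = 0.659
  ψ = 0.659: g = 0.0318, g' = -0.562 → ψ = 0.716
Converged at ψ = 0.716.
Compositions from xᵢ = zᵢ/(1+ψ(Kᵢ−1)), yᵢ = Kᵢxᵢ:
  1: x = 0.082, y = 0.297
  2: x = 0.220, y = 0.367
  3: x = 0.698, y = 0.336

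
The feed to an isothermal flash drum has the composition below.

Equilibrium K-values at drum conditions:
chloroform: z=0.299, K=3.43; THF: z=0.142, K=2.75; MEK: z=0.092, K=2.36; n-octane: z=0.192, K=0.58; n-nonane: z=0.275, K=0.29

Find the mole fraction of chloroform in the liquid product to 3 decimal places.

x_chloroform = 0.117

Material balance + equilibrium reduce to Σ zᵢ(Kᵢ−1)/(1+ψ(Kᵢ−1)) = 0.
Check two-phase: ΣzᵢKᵢ = 1.824 > 1 and Σzᵢ/Kᵢ = 1.457 > 1, so g(0) = 0.824 > 0 and g(1) = -0.457 < 0.
Newton iteration, ψ⁰ = 0.5:
  ψ = 0.500: g = 0.1302, g' = -0.931 → ψ = 0.640
Converged at ψ = 0.640.
Compositions from xᵢ = zᵢ/(1+ψ(Kᵢ−1)), yᵢ = Kᵢxᵢ:
  chloroform: x = 0.117, y = 0.401
  THF: x = 0.067, y = 0.184
  MEK: x = 0.049, y = 0.116
  n-octane: x = 0.263, y = 0.152
  n-nonane: x = 0.504, y = 0.146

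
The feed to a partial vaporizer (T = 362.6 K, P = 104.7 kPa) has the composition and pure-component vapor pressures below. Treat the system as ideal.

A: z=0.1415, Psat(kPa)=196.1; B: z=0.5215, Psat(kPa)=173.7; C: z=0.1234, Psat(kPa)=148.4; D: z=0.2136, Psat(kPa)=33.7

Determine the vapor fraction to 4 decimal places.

ψ = 0.8311

Raoult's law: Kᵢ = Pᵢˢᵃᵗ/P = Pᵢˢᵃᵗ/104.7.
  K_A = 196.1/104.7 = 1.872970, K_B = 173.7/104.7 = 1.659026, K_C = 148.4/104.7 = 1.417383, K_D = 33.7/104.7 = 0.321872
Let ψ = V/F and solve Σ zᵢ(Kᵢ−1)/(1+ψ(Kᵢ−1)) = 0.
g(0) = ΣzᵢKᵢ − 1 = 0.3739 and g(1) = 1 − Σzᵢ/Kᵢ = -0.1406, so a root lies in (0, 1).
Iterate (Newton) starting at ψ = 0.52:
  ψ = 0.5200: g = 0.15950, g' = -0.4255 → ψ = 0.8948
  ψ = 0.8948: g = -0.04534, g' = -0.7703 → ψ = 0.8360
  ψ = 0.8360: g = -0.00324, g' = -0.6656 → ψ = 0.8311
Converged at ψ = 0.8311.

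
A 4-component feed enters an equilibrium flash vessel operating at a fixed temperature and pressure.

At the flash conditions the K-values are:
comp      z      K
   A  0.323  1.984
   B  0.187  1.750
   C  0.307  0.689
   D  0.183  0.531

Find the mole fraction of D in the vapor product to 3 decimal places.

y_D = 0.156

Let ψ = V/F and solve Σ zᵢ(Kᵢ−1)/(1+ψ(Kᵢ−1)) = 0.
Check two-phase: ΣzᵢKᵢ = 1.277 > 1 and Σzᵢ/Kᵢ = 1.060 > 1, so g(0) = 0.277 > 0 and g(1) = -0.060 < 0.
Iterate (Newton) starting at ψ = 0.5:
  ψ = 0.500: g = 0.0898, g' = -0.306 → ψ = 0.793
  ψ = 0.793: g = 0.0030, g' = -0.294 → ψ = 0.803
Converged at ψ = 0.803.
Compositions from xᵢ = zᵢ/(1+ψ(Kᵢ−1)), yᵢ = Kᵢxᵢ:
  A: x = 0.180, y = 0.358
  B: x = 0.117, y = 0.204
  C: x = 0.409, y = 0.282
  D: x = 0.294, y = 0.156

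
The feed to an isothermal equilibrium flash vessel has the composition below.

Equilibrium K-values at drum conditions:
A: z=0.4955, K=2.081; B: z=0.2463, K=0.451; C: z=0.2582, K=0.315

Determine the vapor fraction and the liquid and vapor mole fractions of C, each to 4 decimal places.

ψ = 0.3318, x_C = 0.3341, y_C = 0.1053

Iterate (Newton) starting at ψ = 0.67:
  ψ = 0.6700: g = -0.23015, g' = -0.7944 → ψ = 0.3803
  ψ = 0.3803: g = -0.03047, g' = -0.6309 → ψ = 0.3320
  ψ = 0.3320: g = -0.00010, g' = -0.6276 → ψ = 0.3318
Converged at ψ = 0.3318.
Compositions from xᵢ = zᵢ/(1+ψ(Kᵢ−1)), yᵢ = Kᵢxᵢ:
  A: x = 0.3647, y = 0.7589
  B: x = 0.3012, y = 0.1358
  C: x = 0.3341, y = 0.1053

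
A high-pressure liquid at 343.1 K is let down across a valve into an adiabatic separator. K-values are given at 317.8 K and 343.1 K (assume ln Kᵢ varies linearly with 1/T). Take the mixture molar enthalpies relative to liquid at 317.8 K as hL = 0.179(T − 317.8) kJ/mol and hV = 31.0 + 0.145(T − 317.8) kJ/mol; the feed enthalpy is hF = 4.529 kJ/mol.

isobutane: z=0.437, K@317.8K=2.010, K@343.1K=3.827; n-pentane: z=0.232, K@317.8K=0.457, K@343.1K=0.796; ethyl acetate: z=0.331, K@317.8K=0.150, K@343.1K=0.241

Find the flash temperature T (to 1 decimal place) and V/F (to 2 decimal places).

Adiabatic flash: solve Rachford–Rice at each trial T, then check hF = ψ·hV(T) + (1−ψ)·hL(T).
  T = 317.8 K: K = (2.010, 0.457, 0.150), RR gives ψ = 0.046, H_out = 1.416 kJ/mol
  T = 343.1 K: K = (3.827, 0.796, 0.241), RR gives ψ = 0.549, H_out = 21.078 kJ/mol
  T = 330.5 K: K = (2.811, 0.610, 0.192), RR gives ψ = 0.357, H_out = 13.181 kJ/mol
  T = 324.1 K: K = (2.382, 0.529, 0.170), RR gives ψ = 0.226, H_out = 8.075 kJ/mol
  T = 321.0 K: K = (2.193, 0.493, 0.160), RR gives ψ = 0.146, H_out = 5.078 kJ/mol
  T = 319.4 K: K = (2.100, 0.475, 0.155), RR gives ψ = 0.098, H_out = 3.334 kJ/mol
Linear interpolation between T = 319.4 (H_out = 3.334) and T = 321.0 (H_out = 5.078) on hF = 4.529 gives T ≈ 320.5 K, at which ψ = 0.13.

T = 320.5 K, V/F = 0.13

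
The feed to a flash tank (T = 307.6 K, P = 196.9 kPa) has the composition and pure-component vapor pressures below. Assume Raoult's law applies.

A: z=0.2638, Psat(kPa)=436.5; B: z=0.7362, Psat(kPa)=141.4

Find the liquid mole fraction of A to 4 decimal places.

x_A = 0.1881

Raoult's law: Kᵢ = Pᵢˢᵃᵗ/P = Pᵢˢᵃᵗ/196.9.
  K_A = 436.5/196.9 = 2.216861, K_B = 141.4/196.9 = 0.718131
Binary case is linear: z₁(K₁−1)(1+ψ(K₂−1)) + z₂(K₂−1)(1+ψ(K₁−1)) = 0
⇒ ψ = [z₁(K₁−1)+z₂(K₂−1)] / [−(K₁−1)(K₂−1)] = 0.11350/0.34300 = 0.3309
Compositions from xᵢ = zᵢ/(1+ψ(Kᵢ−1)), yᵢ = Kᵢxᵢ:
  A: x = 0.1881, y = 0.4169
  B: x = 0.8119, y = 0.5831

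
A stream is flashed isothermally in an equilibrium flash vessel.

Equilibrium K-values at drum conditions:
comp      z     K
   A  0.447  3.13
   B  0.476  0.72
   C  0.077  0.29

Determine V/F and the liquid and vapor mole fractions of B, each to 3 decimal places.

Material balance + equilibrium reduce to Σ zᵢ(Kᵢ−1)/(1+V/F(Kᵢ−1)) = 0.
g(0) = ΣzᵢKᵢ − 1 = 0.764 and g(1) = 1 − Σzᵢ/Kᵢ = -0.069, so a root lies in (0, 1).
Newton–Raphson from V/F = 0.5:
  V/F = 0.500: g = 0.2213, g' = -0.619 → V/F = 0.857
  V/F = 0.857: g = 0.0218, g' = -0.572 → V/F = 0.895
Converged at V/F = 0.895.
Compositions from xᵢ = zᵢ/(1+V/F(Kᵢ−1)), yᵢ = Kᵢxᵢ:
  A: x = 0.154, y = 0.482
  B: x = 0.635, y = 0.457
  C: x = 0.211, y = 0.061

V/F = 0.895, x_B = 0.635, y_B = 0.457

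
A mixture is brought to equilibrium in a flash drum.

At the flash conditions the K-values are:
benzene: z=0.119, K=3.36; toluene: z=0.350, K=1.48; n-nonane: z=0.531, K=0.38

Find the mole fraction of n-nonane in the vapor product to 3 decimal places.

y_n-nonane = 0.223

Let β = V/F and solve Σ zᵢ(Kᵢ−1)/(1+β(Kᵢ−1)) = 0.
g(0) = ΣzᵢKᵢ − 1 = 0.120 and g(1) = 1 − Σzᵢ/Kᵢ = -0.669, so a root lies in (0, 1).
Newton–Raphson from β = 0.5:
  β = 0.500: g = -0.2128, g' = -0.621 → β = 0.157
  β = 0.157: g = -0.0036, g' = -0.673 → β = 0.152
Converged at β = 0.152.
Compositions from xᵢ = zᵢ/(1+β(Kᵢ−1)), yᵢ = Kᵢxᵢ:
  benzene: x = 0.088, y = 0.294
  toluene: x = 0.326, y = 0.483
  n-nonane: x = 0.586, y = 0.223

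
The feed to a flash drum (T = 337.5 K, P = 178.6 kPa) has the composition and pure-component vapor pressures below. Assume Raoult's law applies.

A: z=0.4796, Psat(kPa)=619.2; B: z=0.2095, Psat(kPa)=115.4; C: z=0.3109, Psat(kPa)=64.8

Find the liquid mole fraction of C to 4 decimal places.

x_C = 0.5448

Raoult's law: Kᵢ = Pᵢˢᵃᵗ/P = Pᵢˢᵃᵗ/178.6.
  K_A = 619.2/178.6 = 3.466965, K_B = 115.4/178.6 = 0.646137, K_C = 64.8/178.6 = 0.362822
Rachford–Rice: g(ψ) = Σ zᵢ(Kᵢ−1)/(1+ψ(Kᵢ−1)) = 0.
Feasibility: ΣzᵢKᵢ = 1.9109, Σzᵢ/Kᵢ = 1.3195 — both > 1, two phases present.
Newton–Raphson from ψ = 0.5:
  ψ = 0.5000: g = 0.14895, g' = -0.8957 → ψ = 0.6663
  ψ = 0.6663: g = 0.00628, g' = -0.8437 → ψ = 0.6737
Converged at ψ = 0.6737.
Compositions from xᵢ = zᵢ/(1+ψ(Kᵢ−1)), yᵢ = Kᵢxᵢ:
  A: x = 0.1802, y = 0.6246
  B: x = 0.2751, y = 0.1777
  C: x = 0.5448, y = 0.1977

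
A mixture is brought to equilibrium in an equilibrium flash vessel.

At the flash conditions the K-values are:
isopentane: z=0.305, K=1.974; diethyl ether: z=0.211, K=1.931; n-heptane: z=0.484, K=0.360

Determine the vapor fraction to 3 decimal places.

Iterate (Newton) starting at ψ = 0.5:
  ψ = 0.500: g = -0.1217, g' = -0.645 → ψ = 0.311
  ψ = 0.311: g = -0.0065, g' = -0.589 → ψ = 0.300
Converged at ψ = 0.300.

ψ = 0.300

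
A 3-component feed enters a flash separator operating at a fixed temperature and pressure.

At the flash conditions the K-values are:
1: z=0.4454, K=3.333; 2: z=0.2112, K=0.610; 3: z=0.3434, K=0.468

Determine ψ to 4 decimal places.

Rachford–Rice: g(ψ) = Σ zᵢ(Kᵢ−1)/(1+ψ(Kᵢ−1)) = 0.
Check two-phase: ΣzᵢKᵢ = 1.7741 > 1 and Σzᵢ/Kᵢ = 1.2136 > 1, so g(0) = 0.7741 > 0 and g(1) = -0.2136 < 0.
Newton iteration, ψ⁰ = 0.5:
  ψ = 0.5000: g = 0.12841, g' = -0.7465 → ψ = 0.6720
  ψ = 0.6720: g = 0.00869, g' = -0.6621 → ψ = 0.6852
Converged at ψ = 0.6852.

ψ = 0.6852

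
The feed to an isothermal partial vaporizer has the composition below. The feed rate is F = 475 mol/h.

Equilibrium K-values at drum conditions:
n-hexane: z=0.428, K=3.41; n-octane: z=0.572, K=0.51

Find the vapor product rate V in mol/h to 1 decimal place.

V = 302.2 mol/h

Binary case is linear: z₁(K₁−1)(1+ψ(K₂−1)) + z₂(K₂−1)(1+ψ(K₁−1)) = 0
⇒ ψ = [z₁(K₁−1)+z₂(K₂−1)] / [−(K₁−1)(K₂−1)] = 0.7512/1.1809 = 0.636
Then V = ψ·F = 0.6361·475 = 302.2 mol/h and L = F − V = 172.8 mol/h.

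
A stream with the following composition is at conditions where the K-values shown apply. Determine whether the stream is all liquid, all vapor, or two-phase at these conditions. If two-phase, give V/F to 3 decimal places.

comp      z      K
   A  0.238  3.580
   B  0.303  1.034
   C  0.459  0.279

ΣzᵢKᵢ = 1.293; Σzᵢ/Kᵢ = 2.005.
Both exceed 1, so a two-phase solution exists.
Let ψ = V/F and solve Σ zᵢ(Kᵢ−1)/(1+ψ(Kᵢ−1)) = 0.
Iterate (Newton) starting at ψ = 0.5:
  ψ = 0.500: g = -0.2392, g' = -0.886 → ψ = 0.230
  ψ = 0.230: g = -0.0011, g' = -0.967 → ψ = 0.229
Converged at ψ = 0.229.

two-phase, V/F = 0.229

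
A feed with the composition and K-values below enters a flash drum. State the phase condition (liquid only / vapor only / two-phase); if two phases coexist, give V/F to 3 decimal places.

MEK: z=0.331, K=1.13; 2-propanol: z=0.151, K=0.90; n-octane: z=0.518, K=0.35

ΣzᵢKᵢ = 0.691; Σzᵢ/Kᵢ = 1.941.
Since ΣzᵢKᵢ < 1 the mixture is below its bubble point — single liquid phase.

liquid only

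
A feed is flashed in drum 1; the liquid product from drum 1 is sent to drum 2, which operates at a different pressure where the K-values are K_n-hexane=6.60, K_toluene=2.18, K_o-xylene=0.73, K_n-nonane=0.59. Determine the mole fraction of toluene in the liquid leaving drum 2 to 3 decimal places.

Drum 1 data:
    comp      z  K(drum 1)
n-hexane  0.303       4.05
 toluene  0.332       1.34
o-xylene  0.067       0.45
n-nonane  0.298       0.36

Drum 1:
Let ψ₁ = V/F and solve Σ zᵢ(Kᵢ−1)/(1+ψ₁(Kᵢ−1)) = 0.
Feasibility: ΣzᵢKᵢ = 1.809, Σzᵢ/Kᵢ = 1.299 — both > 1, two phases present.
Newton iteration, ψ₁⁰ = 0.65:
  ψ₁ = 0.650: g = 0.0184, g' = -0.750 → ψ₁ = 0.675
  ψ₁ = 0.675: g = -0.0001, g' = -0.756 → ψ₁ = 0.674
Converged at ψ₁ = 0.674.
Drum-1 compositions:
  n-hexane: x = 0.099, y = 0.401
  toluene: x = 0.270, y = 0.362
  o-xylene: x = 0.107, y = 0.048
  n-nonane: x = 0.524, y = 0.189
Drum-2 feed = drum-1 liquid: z₂ = (0.0991, 0.2701, 0.1065, 0.5243).
Drum 2:
Material balance + equilibrium reduce to Σ zᵢ(Kᵢ−1)/(1+ψ₂(Kᵢ−1)) = 0.
Feasibility: ΣzᵢKᵢ = 1.630, Σzᵢ/Kᵢ = 1.173 — both > 1, two phases present.
Iterate (Newton) starting at ψ₂ = 0.5:
  ψ₂ = 0.500: g = 0.0429, g' = -0.514 → ψ₂ = 0.583
  ψ₂ = 0.583: g = 0.0021, g' = -0.466 → ψ₂ = 0.588
Converged at ψ₂ = 0.588.
  n-hexane: x = 0.023, y = 0.152
  toluene: x = 0.159, y = 0.348
  o-xylene: x = 0.127, y = 0.092
  n-nonane: x = 0.691, y = 0.408

x_toluene (drum 2) = 0.159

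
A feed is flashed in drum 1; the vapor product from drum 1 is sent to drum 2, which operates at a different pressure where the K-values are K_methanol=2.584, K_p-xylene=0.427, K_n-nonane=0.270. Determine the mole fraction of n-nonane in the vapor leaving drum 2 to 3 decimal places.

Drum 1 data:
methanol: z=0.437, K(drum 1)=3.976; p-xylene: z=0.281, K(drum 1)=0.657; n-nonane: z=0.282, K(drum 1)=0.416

Drum 1:
Rachford–Rice: g(ψ₁) = Σ zᵢ(Kᵢ−1)/(1+ψ₁(Kᵢ−1)) = 0.
g(0) = ΣzᵢKᵢ − 1 = 1.039 and g(1) = 1 − Σzᵢ/Kᵢ = -0.215, so a root lies in (0, 1).
Iterate (Newton) starting at ψ₁ = 0.5:
  ψ₁ = 0.500: g = 0.1738, g' = -0.865 → ψ₁ = 0.701
  ψ₁ = 0.701: g = 0.0158, g' = -0.739 → ψ₁ = 0.722
Converged at ψ₁ = 0.722.
Drum-1 compositions:
  methanol: x = 0.139, y = 0.552
  p-xylene: x = 0.374, y = 0.245
  n-nonane: x = 0.488, y = 0.203
Drum-2 feed = drum-1 vapor: z₂ = (0.5517, 0.2454, 0.2029).
Drum 2:
Newton–Raphson from ψ₂ = 0.38:
  ψ₂ = 0.380: g = 0.1608, g' = -0.878 → ψ₂ = 0.563
  ψ₂ = 0.563: g = 0.0028, g' = -0.874 → ψ₂ = 0.566
Converged at ψ₂ = 0.566.
  methanol: x = 0.291, y = 0.751
  p-xylene: x = 0.363, y = 0.155
  n-nonane: x = 0.346, y = 0.093

y_n-nonane (drum 2) = 0.093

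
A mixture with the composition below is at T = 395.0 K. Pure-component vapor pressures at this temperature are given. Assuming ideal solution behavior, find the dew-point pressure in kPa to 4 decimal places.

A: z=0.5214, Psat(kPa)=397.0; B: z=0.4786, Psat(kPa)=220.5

At the dew point ψ → 1, so Σzᵢ/Kᵢ = 1 with Kᵢ = Pᵢˢᵃᵗ/P ⇒ 1/P = Σzᵢ/Pᵢˢᵃᵗ.
1/P = 0.5214/397.0 + 0.4786/220.5 = 0.0034839 ⇒ P = 287.0370 kPa

Pdew = 287.0370 kPa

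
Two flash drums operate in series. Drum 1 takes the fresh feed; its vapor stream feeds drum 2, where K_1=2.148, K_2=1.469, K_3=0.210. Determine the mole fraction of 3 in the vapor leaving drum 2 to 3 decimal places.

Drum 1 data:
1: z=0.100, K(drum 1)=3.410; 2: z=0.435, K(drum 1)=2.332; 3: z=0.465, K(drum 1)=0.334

y_3 (drum 2) = 0.089

Drum 1:
Rachford–Rice: g(ψ₁) = Σ zᵢ(Kᵢ−1)/(1+ψ₁(Kᵢ−1)) = 0.
g(0) = ΣzᵢKᵢ − 1 = 0.511 and g(1) = 1 − Σzᵢ/Kᵢ = -0.608, so a root lies in (0, 1).
Newton–Raphson from ψ₁ = 0.58:
  ψ₁ = 0.580: g = -0.0772, g' = -0.894 → ψ₁ = 0.494
  ψ₁ = 0.494: g = -0.0018, g' = -0.860 → ψ₁ = 0.492
Converged at ψ₁ = 0.492.
Drum-1 compositions:
  1: x = 0.046, y = 0.156
  2: x = 0.263, y = 0.613
  3: x = 0.691, y = 0.231
Drum-2 feed = drum-1 vapor: z₂ = (0.1561, 0.6130, 0.2309).
Drum 2:
Material balance + equilibrium reduce to Σ zᵢ(Kᵢ−1)/(1+ψ₂(Kᵢ−1)) = 0.
g(0) = ΣzᵢKᵢ − 1 = 0.284 and g(1) = 1 − Σzᵢ/Kᵢ = -0.590, so a root lies in (0, 1).
Iterate (Newton) starting at ψ₂ = 0.5:
  ψ₂ = 0.500: g = 0.0452, g' = -0.565 → ψ₂ = 0.580
  ψ₂ = 0.580: g = -0.0031, g' = -0.648 → ψ₂ = 0.575
Converged at ψ₂ = 0.575.
  1: x = 0.094, y = 0.202
  2: x = 0.483, y = 0.709
  3: x = 0.423, y = 0.089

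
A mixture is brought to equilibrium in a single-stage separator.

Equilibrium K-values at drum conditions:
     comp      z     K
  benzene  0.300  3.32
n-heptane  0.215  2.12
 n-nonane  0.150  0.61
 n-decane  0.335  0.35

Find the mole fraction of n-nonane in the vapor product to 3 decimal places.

Material balance + equilibrium reduce to Σ zᵢ(Kᵢ−1)/(1+V/F(Kᵢ−1)) = 0.
Check two-phase: ΣzᵢKᵢ = 1.661 > 1 and Σzᵢ/Kᵢ = 1.395 > 1, so g(0) = 0.661 > 0 and g(1) = -0.395 < 0.
Iterate (Newton) starting at V/F = 0.5:
  V/F = 0.500: g = 0.0813, g' = -0.803 → V/F = 0.601
  V/F = 0.601: g = 0.0006, g' = -0.798 → V/F = 0.602
Converged at V/F = 0.602.
Compositions from xᵢ = zᵢ/(1+V/F(Kᵢ−1)), yᵢ = Kᵢxᵢ:
  benzene: x = 0.125, y = 0.416
  n-heptane: x = 0.128, y = 0.272
  n-nonane: x = 0.196, y = 0.120
  n-decane: x = 0.550, y = 0.193

y_n-nonane = 0.120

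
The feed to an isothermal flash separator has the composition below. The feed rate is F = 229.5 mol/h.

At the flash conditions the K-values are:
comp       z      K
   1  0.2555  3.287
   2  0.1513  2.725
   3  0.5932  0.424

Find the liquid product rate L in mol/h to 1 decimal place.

L = 133.5 mol/h

Material balance + equilibrium reduce to Σ zᵢ(Kᵢ−1)/(1+V/F(Kᵢ−1)) = 0.
g(0) = ΣzᵢKᵢ − 1 = 0.5036 and g(1) = 1 − Σzᵢ/Kᵢ = -0.5323, so a root lies in (0, 1).
Newton iteration, V/F⁰ = 0.67:
  V/F = 0.6700: g = -0.20460, g' = -0.8272 → V/F = 0.4227
  V/F = 0.4227: g = -0.00357, g' = -0.8400 → V/F = 0.4184
Converged at V/F = 0.4184.
Then V = V/F·F = 0.4184·229.5 = 96.0 mol/h and L = F − V = 133.5 mol/h.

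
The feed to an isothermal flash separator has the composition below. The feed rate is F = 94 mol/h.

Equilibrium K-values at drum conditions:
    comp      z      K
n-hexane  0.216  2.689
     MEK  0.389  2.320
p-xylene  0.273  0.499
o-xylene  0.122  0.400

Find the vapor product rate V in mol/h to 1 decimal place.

Let β = V/F and solve Σ zᵢ(Kᵢ−1)/(1+β(Kᵢ−1)) = 0.
g(0) = ΣzᵢKᵢ − 1 = 0.668 and g(1) = 1 − Σzᵢ/Kᵢ = -0.100, so a root lies in (0, 1).
Newton–Raphson from β = 0.5:
  β = 0.500: g = 0.2201, g' = -0.639 → β = 0.845
  β = 0.845: g = 0.0077, g' = -0.643 → β = 0.856
Converged at β = 0.856.
Then V = β·F = 0.8564·94 = 80.5 mol/h and L = F − V = 13.5 mol/h.

V = 80.5 mol/h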